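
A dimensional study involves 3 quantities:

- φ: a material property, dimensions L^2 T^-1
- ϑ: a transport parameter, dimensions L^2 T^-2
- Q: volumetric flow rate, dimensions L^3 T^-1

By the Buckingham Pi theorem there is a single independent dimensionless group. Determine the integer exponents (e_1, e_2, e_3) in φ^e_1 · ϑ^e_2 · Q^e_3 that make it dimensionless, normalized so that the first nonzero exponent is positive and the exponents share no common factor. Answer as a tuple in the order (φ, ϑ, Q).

(4, -1, -2)

L: e_1·(2) + e_2·(2) + e_3·(3) = 0
T: e_1·(-1) + e_2·(-2) + e_3·(-1) = 0
Solving this homogeneous linear system for the smallest-integer solution (first nonzero entry positive) gives (4, -1, -2).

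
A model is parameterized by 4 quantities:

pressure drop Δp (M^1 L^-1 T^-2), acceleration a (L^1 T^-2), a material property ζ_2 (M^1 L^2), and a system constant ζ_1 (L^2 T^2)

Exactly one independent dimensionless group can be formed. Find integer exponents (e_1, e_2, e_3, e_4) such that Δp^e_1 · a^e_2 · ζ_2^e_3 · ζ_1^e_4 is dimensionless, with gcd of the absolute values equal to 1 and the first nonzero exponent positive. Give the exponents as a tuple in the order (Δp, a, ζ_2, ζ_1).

(3, 1, -3, 4)

M: e_1·(1) + e_2·(0) + e_3·(1) + e_4·(0) = 0
L: e_1·(-1) + e_2·(1) + e_3·(2) + e_4·(2) = 0
T: e_1·(-2) + e_2·(-2) + e_3·(0) + e_4·(2) = 0
Solving this homogeneous linear system for the smallest-integer solution (first nonzero entry positive) gives (3, 1, -3, 4).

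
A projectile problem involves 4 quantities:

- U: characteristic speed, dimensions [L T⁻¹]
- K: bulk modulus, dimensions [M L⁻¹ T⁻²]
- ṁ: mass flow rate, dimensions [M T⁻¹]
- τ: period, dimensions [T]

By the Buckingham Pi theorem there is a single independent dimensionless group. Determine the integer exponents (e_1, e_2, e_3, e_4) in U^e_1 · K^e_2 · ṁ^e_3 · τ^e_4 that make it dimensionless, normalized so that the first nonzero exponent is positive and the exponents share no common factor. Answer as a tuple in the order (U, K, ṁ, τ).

(1, 1, -1, 2)

M: e_1·(0) + e_2·(1) + e_3·(1) + e_4·(0) = 0
L: e_1·(1) + e_2·(-1) + e_3·(0) + e_4·(0) = 0
T: e_1·(-1) + e_2·(-2) + e_3·(-1) + e_4·(1) = 0
Solving this homogeneous linear system for the smallest-integer solution (first nonzero entry positive) gives (1, 1, -1, 2).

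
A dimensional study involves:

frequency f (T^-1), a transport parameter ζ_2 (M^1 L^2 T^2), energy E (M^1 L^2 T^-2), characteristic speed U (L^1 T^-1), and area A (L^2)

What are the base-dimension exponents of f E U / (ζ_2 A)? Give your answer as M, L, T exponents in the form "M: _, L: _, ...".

Collect each base-dimension exponent across the product:
  M: (0) − (1) + (1) + (0) − (0) = 0
  L: (0) − (2) + (2) + (1) − (2) = -1
  T: (-1) − (2) + (-2) + (-1) − (0) = -6
So the dimensions are [L⁻¹ T⁻⁶].

M: 0, L: -1, T: -6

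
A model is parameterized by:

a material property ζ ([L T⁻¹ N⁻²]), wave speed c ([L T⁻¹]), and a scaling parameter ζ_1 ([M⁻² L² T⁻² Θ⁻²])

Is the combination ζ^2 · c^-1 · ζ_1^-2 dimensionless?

Sum the exponent of each base dimension across the product:
  M: 2·[ζ]_M − [c]_M − 2·[ζ_1]_M = 2·(0) − (0) − 2·(-2) = 4
  L: 2·[ζ]_L − [c]_L − 2·[ζ_1]_L = 2·(1) − (1) − 2·(2) = -3
  T: 2·[ζ]_T − [c]_T − 2·[ζ_1]_T = 2·(-1) − (-1) − 2·(-2) = 3
  Θ: 2·[ζ]_Θ − [c]_Θ − 2·[ζ_1]_Θ = 2·(0) − (0) − 2·(-2) = 4
  N: 2·[ζ]_N − [c]_N − 2·[ζ_1]_N = 2·(-2) − (0) − 2·(0) = -4
Net dimensions [M⁴ L⁻³ T³ Θ⁴ N⁻⁴] ≠ [1] — not dimensionless.

no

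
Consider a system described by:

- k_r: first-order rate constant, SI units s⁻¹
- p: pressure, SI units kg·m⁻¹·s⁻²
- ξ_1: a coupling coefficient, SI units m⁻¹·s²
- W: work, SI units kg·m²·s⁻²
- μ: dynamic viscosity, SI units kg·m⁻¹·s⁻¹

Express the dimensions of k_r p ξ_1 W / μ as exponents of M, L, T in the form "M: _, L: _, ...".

Collect each base-dimension exponent across the product:
  M: (0) + (1) + (0) + (1) − (1) = 1
  L: (0) + (-1) + (-1) + (2) − (-1) = 1
  T: (-1) + (-2) + (2) + (-2) − (-1) = -2
So the dimensions are [M L T⁻²].

M: 1, L: 1, T: -2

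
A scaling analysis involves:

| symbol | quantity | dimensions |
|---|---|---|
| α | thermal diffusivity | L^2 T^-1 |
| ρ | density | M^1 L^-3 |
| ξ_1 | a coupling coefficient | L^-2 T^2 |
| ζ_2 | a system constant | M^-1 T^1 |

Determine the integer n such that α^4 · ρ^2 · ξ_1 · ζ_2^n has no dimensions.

Balance the M exponent: (-1)·n from ζ_2, plus 4·(0) + 2·(1) + (0) = 2 from the rest, must sum to zero.
−n + 2 = 0, so n = 2.

2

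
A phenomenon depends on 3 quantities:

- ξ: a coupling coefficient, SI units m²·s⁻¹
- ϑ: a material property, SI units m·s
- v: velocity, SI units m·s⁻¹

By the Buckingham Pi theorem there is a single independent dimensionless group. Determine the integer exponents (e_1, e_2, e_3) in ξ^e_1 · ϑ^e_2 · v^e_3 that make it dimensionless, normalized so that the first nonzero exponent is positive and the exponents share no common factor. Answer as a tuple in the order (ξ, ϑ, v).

(2, -1, -3)

L: e_1·(2) + e_2·(1) + e_3·(1) = 0
T: e_1·(-1) + e_2·(1) + e_3·(-1) = 0
Solving this homogeneous linear system for the smallest-integer solution (first nonzero entry positive) gives (2, -1, -3).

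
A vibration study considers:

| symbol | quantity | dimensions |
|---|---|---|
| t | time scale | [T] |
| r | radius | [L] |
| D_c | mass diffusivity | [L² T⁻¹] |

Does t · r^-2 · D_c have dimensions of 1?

yes

Sum the exponent of each base dimension across the product:
  L: [t]_L − 2·[r]_L + [D_c]_L = (0) − 2·(1) + (2) = 0
  T: [t]_T − 2·[r]_T + [D_c]_T = (1) − 2·(0) + (-1) = 0
All base exponents vanish — dimensionless.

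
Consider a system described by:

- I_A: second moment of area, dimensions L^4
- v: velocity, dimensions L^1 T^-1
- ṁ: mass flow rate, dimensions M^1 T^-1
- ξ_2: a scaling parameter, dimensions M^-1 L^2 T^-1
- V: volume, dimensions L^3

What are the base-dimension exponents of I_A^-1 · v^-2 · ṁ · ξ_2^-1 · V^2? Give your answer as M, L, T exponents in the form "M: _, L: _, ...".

M: 2, L: -2, T: 2

Collect each base-dimension exponent across the product:
  M: −(0) − 2·(0) + (1) − (-1) + 2·(0) = 2
  L: −(4) − 2·(1) + (0) − (2) + 2·(3) = -2
  T: −(0) − 2·(-1) + (-1) − (-1) + 2·(0) = 2
So the dimensions are [M² L⁻² T²].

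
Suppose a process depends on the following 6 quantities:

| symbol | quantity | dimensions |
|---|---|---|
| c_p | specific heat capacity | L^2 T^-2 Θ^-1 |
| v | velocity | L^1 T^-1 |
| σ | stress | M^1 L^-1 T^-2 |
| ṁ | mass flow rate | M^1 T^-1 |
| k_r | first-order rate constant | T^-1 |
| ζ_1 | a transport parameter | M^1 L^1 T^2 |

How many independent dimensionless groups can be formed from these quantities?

There are 6 variables and 4 base dimensions (M, L, T, Θ).
The dimension matrix has rank 4.
Independent dimensionless groups: 6 − 4 = 2.

2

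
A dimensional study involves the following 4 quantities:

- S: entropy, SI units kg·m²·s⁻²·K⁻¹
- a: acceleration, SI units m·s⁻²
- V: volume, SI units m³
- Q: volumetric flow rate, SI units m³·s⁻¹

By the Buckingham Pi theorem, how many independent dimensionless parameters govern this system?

There are 4 variables and 4 base dimensions (M, L, T, Θ).
The dimension matrix has rank 3 (less than 4: the dimension vectors are linearly dependent).
Independent dimensionless groups: 4 − 3 = 1.

1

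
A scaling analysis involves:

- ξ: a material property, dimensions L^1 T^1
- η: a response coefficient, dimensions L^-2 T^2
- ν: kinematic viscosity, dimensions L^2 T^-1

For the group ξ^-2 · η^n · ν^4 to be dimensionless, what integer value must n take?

3

Balance the L exponent: (-2)·n from η, plus −2·(1) + 4·(2) = 6 from the rest, must sum to zero.
-2n + 6 = 0, so n = 3.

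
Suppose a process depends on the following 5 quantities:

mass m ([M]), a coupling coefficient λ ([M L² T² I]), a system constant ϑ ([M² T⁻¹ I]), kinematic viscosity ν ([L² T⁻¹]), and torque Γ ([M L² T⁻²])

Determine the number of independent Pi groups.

There are 5 variables and 4 base dimensions (M, L, T, I).
The dimension matrix has rank 4.
Independent dimensionless groups: 5 − 4 = 1.

1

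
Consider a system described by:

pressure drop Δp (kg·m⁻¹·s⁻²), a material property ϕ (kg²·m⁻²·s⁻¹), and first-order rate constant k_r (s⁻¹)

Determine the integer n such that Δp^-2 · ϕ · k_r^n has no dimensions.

Balance the T exponent: (-1)·n from k_r, plus −2·(-2) + (-1) = 3 from the rest, must sum to zero.
−n + 3 = 0, so n = 3.

3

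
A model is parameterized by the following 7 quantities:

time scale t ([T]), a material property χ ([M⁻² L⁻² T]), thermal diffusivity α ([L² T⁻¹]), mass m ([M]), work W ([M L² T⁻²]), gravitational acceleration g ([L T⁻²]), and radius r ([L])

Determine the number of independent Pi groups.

There are 7 variables and 3 base dimensions (M, L, T).
The dimension matrix has rank 3.
Independent dimensionless groups: 7 − 3 = 4.

4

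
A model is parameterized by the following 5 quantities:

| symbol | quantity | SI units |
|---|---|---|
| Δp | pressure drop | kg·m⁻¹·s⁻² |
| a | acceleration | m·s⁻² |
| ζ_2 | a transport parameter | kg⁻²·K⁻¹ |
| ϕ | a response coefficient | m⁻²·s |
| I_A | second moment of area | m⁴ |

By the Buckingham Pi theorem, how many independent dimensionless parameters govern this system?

There are 5 variables and 4 base dimensions (M, L, T, Θ).
The dimension matrix has rank 4.
Independent dimensionless groups: 5 − 4 = 1.

1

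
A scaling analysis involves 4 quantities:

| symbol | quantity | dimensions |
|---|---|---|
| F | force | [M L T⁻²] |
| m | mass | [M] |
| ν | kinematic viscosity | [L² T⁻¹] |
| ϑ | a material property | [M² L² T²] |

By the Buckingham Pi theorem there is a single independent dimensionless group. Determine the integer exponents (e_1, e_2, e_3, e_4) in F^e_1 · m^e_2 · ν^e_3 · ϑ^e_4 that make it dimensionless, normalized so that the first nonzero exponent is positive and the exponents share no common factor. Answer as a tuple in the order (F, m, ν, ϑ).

(2, -4, -2, 1)

M: e_1·(1) + e_2·(1) + e_3·(0) + e_4·(2) = 0
L: e_1·(1) + e_2·(0) + e_3·(2) + e_4·(2) = 0
T: e_1·(-2) + e_2·(0) + e_3·(-1) + e_4·(2) = 0
Solving this homogeneous linear system for the smallest-integer solution (first nonzero entry positive) gives (2, -4, -2, 1).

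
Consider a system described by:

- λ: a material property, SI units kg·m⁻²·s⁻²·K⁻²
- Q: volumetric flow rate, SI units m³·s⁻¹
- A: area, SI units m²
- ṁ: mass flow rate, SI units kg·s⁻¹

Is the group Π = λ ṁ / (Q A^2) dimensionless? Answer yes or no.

no

Sum the exponent of each base dimension across the product:
  M: [λ]_M − [Q]_M − 2·[A]_M + [ṁ]_M = (1) − (0) − 2·(0) + (1) = 2
  L: [λ]_L − [Q]_L − 2·[A]_L + [ṁ]_L = (-2) − (3) − 2·(2) + (0) = -9
  T: [λ]_T − [Q]_T − 2·[A]_T + [ṁ]_T = (-2) − (-1) − 2·(0) + (-1) = -2
  Θ: [λ]_Θ − [Q]_Θ − 2·[A]_Θ + [ṁ]_Θ = (-2) − (0) − 2·(0) + (0) = -2
Net dimensions [M² L⁻⁹ T⁻² Θ⁻²] ≠ [1] — not dimensionless.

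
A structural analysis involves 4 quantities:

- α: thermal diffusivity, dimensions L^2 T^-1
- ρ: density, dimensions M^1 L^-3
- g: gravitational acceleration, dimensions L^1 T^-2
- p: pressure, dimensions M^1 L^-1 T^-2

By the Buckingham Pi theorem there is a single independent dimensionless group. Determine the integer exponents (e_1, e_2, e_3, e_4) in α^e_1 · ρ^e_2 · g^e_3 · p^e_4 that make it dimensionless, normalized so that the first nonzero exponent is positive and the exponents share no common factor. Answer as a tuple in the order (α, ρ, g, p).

M: e_1·(0) + e_2·(1) + e_3·(0) + e_4·(1) = 0
L: e_1·(2) + e_2·(-3) + e_3·(1) + e_4·(-1) = 0
T: e_1·(-1) + e_2·(0) + e_3·(-2) + e_4·(-2) = 0
Solving this homogeneous linear system for the smallest-integer solution (first nonzero entry positive) gives (2, 3, 2, -3).

(2, 3, 2, -3)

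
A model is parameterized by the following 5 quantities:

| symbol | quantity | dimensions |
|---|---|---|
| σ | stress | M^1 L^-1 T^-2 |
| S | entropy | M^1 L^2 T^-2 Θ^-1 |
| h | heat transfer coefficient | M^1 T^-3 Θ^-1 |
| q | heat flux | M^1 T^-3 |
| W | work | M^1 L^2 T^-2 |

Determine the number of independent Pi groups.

1

There are 5 variables and 4 base dimensions (M, L, T, Θ).
The dimension matrix has rank 4.
Independent dimensionless groups: 5 − 4 = 1.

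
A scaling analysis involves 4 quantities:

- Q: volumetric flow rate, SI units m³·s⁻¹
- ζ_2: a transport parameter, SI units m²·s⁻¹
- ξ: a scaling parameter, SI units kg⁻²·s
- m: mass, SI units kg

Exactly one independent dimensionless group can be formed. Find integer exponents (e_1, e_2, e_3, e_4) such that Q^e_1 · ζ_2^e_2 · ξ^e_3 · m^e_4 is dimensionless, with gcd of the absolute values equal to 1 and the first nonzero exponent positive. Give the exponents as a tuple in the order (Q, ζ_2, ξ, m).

M: e_1·(0) + e_2·(0) + e_3·(-2) + e_4·(1) = 0
L: e_1·(3) + e_2·(2) + e_3·(0) + e_4·(0) = 0
T: e_1·(-1) + e_2·(-1) + e_3·(1) + e_4·(0) = 0
Solving this homogeneous linear system for the smallest-integer solution (first nonzero entry positive) gives (2, -3, -1, -2).

(2, -3, -1, -2)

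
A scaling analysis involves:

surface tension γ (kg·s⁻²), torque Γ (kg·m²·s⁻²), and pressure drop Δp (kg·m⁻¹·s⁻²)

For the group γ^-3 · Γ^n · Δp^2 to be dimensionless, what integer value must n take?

Balance the M exponent: (1)·n from Γ, plus −3·(1) + 2·(1) = -1 from the rest, must sum to zero.
n − 1 = 0, so n = 1.

1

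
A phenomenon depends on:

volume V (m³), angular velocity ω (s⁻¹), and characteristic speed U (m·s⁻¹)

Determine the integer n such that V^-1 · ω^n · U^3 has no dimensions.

Balance the T exponent: (-1)·n from ω, plus −(0) + 3·(-1) = -3 from the rest, must sum to zero.
−n − 3 = 0, so n = -3.

-3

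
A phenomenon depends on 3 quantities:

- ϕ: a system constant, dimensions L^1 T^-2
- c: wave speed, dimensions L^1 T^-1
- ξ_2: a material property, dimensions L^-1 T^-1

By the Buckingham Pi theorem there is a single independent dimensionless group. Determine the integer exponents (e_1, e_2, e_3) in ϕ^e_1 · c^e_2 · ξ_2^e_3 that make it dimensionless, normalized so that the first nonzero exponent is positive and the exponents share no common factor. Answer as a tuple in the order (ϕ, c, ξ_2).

L: e_1·(1) + e_2·(1) + e_3·(-1) = 0
T: e_1·(-2) + e_2·(-1) + e_3·(-1) = 0
Solving this homogeneous linear system for the smallest-integer solution (first nonzero entry positive) gives (2, -3, -1).

(2, -3, -1)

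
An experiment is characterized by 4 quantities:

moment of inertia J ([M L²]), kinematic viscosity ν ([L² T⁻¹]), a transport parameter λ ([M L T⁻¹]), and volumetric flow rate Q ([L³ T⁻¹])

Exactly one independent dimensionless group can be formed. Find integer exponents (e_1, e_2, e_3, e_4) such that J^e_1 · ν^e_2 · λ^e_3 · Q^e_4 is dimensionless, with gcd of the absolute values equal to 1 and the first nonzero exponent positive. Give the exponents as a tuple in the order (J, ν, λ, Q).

(1, 4, -1, -3)

M: e_1·(1) + e_2·(0) + e_3·(1) + e_4·(0) = 0
L: e_1·(2) + e_2·(2) + e_3·(1) + e_4·(3) = 0
T: e_1·(0) + e_2·(-1) + e_3·(-1) + e_4·(-1) = 0
Solving this homogeneous linear system for the smallest-integer solution (first nonzero entry positive) gives (1, 4, -1, -3).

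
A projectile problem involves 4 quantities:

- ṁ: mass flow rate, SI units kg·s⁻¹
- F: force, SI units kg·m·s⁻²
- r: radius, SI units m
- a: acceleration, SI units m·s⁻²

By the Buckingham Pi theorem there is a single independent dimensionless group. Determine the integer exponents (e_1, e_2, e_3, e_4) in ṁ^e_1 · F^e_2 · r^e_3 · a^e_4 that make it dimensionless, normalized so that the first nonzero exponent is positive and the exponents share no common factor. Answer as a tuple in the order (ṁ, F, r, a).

M: e_1·(1) + e_2·(1) + e_3·(0) + e_4·(0) = 0
L: e_1·(0) + e_2·(1) + e_3·(1) + e_4·(1) = 0
T: e_1·(-1) + e_2·(-2) + e_3·(0) + e_4·(-2) = 0
Solving this homogeneous linear system for the smallest-integer solution (first nonzero entry positive) gives (2, -2, 1, 1).

(2, -2, 1, 1)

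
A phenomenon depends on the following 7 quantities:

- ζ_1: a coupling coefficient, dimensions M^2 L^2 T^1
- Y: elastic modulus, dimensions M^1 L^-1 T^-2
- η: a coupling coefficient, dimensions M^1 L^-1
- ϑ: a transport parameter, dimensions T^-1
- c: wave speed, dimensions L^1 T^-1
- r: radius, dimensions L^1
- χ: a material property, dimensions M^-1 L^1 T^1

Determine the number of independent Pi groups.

4

There are 7 variables and 3 base dimensions (M, L, T).
The dimension matrix has rank 3.
Independent dimensionless groups: 7 − 3 = 4.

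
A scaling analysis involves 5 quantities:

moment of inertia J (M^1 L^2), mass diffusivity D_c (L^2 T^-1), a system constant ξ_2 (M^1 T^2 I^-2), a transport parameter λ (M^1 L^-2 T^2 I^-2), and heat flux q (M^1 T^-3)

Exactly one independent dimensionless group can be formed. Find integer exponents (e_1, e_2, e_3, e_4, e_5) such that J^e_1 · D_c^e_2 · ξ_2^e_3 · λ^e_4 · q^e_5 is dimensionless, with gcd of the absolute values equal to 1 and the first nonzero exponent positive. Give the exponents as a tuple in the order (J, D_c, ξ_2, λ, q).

M: e_1·(1) + e_2·(0) + e_3·(1) + e_4·(1) + e_5·(1) = 0
L: e_1·(2) + e_2·(2) + e_3·(0) + e_4·(-2) + e_5·(0) = 0
T: e_1·(0) + e_2·(-1) + e_3·(2) + e_4·(2) + e_5·(-3) = 0
I: e_1·(0) + e_2·(0) + e_3·(-2) + e_4·(-2) + e_5·(0) = 0
Solving this homogeneous linear system for the smallest-integer solution (first nonzero entry positive) gives (1, 3, -4, 4, -1).

(1, 3, -4, 4, -1)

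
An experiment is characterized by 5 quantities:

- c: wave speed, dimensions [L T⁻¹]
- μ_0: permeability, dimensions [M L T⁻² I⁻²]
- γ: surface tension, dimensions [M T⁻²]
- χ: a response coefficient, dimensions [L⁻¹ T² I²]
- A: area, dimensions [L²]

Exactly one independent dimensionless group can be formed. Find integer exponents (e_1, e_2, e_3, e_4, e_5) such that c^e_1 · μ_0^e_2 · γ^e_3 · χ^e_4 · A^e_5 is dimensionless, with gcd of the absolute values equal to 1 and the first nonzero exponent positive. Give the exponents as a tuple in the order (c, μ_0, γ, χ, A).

(2, 1, -1, 1, -1)

M: e_1·(0) + e_2·(1) + e_3·(1) + e_4·(0) + e_5·(0) = 0
L: e_1·(1) + e_2·(1) + e_3·(0) + e_4·(-1) + e_5·(2) = 0
T: e_1·(-1) + e_2·(-2) + e_3·(-2) + e_4·(2) + e_5·(0) = 0
I: e_1·(0) + e_2·(-2) + e_3·(0) + e_4·(2) + e_5·(0) = 0
Solving this homogeneous linear system for the smallest-integer solution (first nonzero entry positive) gives (2, 1, -1, 1, -1).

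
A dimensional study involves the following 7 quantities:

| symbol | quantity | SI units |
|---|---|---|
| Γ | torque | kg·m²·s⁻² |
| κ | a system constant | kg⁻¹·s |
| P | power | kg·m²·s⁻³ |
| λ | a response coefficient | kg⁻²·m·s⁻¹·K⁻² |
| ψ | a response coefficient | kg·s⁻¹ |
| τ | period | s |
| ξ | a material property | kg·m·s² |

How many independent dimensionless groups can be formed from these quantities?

There are 7 variables and 4 base dimensions (M, L, T, Θ).
The dimension matrix has rank 4.
Independent dimensionless groups: 7 − 4 = 3.

3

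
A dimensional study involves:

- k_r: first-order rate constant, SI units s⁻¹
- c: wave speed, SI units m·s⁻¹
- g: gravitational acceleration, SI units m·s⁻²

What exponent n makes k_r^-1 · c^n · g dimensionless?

-1

Balance the L exponent: (1)·n from c, plus −(0) + (1) = 1 from the rest, must sum to zero.
n + 1 = 0, so n = -1.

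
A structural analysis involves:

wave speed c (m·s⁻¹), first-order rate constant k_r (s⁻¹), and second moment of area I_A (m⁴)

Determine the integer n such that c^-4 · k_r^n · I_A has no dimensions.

4

Balance the T exponent: (-1)·n from k_r, plus −4·(-1) + (0) = 4 from the rest, must sum to zero.
−n + 4 = 0, so n = 4.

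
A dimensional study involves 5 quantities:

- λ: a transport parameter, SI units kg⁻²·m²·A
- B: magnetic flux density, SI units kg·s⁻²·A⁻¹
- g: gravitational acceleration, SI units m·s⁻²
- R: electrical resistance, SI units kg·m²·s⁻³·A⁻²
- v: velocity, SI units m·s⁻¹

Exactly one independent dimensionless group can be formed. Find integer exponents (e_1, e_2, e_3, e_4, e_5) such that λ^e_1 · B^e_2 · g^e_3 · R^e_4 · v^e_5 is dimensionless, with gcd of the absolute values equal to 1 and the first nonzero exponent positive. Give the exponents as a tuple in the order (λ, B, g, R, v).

M: e_1·(-2) + e_2·(1) + e_3·(0) + e_4·(1) + e_5·(0) = 0
L: e_1·(2) + e_2·(0) + e_3·(1) + e_4·(2) + e_5·(1) = 0
T: e_1·(0) + e_2·(-2) + e_3·(-2) + e_4·(-3) + e_5·(-1) = 0
I: e_1·(1) + e_2·(-1) + e_3·(0) + e_4·(-2) + e_5·(0) = 0
Solving this homogeneous linear system for the smallest-integer solution (first nonzero entry positive) gives (1, 3, -3, -1, 3).

(1, 3, -3, -1, 3)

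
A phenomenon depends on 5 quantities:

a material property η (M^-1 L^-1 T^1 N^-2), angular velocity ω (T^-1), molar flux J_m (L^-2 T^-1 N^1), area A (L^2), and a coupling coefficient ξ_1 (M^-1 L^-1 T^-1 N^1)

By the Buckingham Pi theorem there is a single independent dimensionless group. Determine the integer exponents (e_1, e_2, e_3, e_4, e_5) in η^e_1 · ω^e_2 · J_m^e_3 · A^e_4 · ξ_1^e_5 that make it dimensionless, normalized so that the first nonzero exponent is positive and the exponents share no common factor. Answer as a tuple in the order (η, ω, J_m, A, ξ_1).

M: e_1·(-1) + e_2·(0) + e_3·(0) + e_4·(0) + e_5·(-1) = 0
L: e_1·(-1) + e_2·(0) + e_3·(-2) + e_4·(2) + e_5·(-1) = 0
T: e_1·(1) + e_2·(-1) + e_3·(-1) + e_4·(0) + e_5·(-1) = 0
N: e_1·(-2) + e_2·(0) + e_3·(1) + e_4·(0) + e_5·(1) = 0
Solving this homogeneous linear system for the smallest-integer solution (first nonzero entry positive) gives (1, -1, 3, 3, -1).

(1, -1, 3, 3, -1)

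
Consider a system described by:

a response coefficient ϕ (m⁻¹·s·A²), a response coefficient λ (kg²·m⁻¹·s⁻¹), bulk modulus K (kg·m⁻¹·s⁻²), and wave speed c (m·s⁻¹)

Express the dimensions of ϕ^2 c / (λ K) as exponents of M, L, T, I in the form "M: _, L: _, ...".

M: -3, L: 1, T: 4, I: 4

Collect each base-dimension exponent across the product:
  M: 2·(0) − (2) − (1) + (0) = -3
  L: 2·(-1) − (-1) − (-1) + (1) = 1
  T: 2·(1) − (-1) − (-2) + (-1) = 4
  I: 2·(2) − (0) − (0) + (0) = 4
So the dimensions are [M⁻³ L T⁴ I⁴].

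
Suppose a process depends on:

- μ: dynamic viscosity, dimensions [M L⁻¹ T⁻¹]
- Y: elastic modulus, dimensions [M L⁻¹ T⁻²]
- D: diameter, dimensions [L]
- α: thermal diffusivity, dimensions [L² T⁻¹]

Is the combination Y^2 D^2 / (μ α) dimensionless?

no

Sum the exponent of each base dimension across the product:
  M: −[μ]_M + 2·[Y]_M + 2·[D]_M − [α]_M = −(1) + 2·(1) + 2·(0) − (0) = 1
  L: −[μ]_L + 2·[Y]_L + 2·[D]_L − [α]_L = −(-1) + 2·(-1) + 2·(1) − (2) = -1
  T: −[μ]_T + 2·[Y]_T + 2·[D]_T − [α]_T = −(-1) + 2·(-2) + 2·(0) − (-1) = -2
Net dimensions [M L⁻¹ T⁻²] ≠ [1] — not dimensionless.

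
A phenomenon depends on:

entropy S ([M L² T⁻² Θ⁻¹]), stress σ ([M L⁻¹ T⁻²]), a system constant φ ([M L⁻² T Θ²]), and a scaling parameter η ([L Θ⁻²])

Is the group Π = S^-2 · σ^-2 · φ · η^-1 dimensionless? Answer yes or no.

Sum the exponent of each base dimension across the product:
  M: −2·[S]_M − 2·[σ]_M + [φ]_M − [η]_M = −2·(1) − 2·(1) + (1) − (0) = -3
  L: −2·[S]_L − 2·[σ]_L + [φ]_L − [η]_L = −2·(2) − 2·(-1) + (-2) − (1) = -5
  T: −2·[S]_T − 2·[σ]_T + [φ]_T − [η]_T = −2·(-2) − 2·(-2) + (1) − (0) = 9
  Θ: −2·[S]_Θ − 2·[σ]_Θ + [φ]_Θ − [η]_Θ = −2·(-1) − 2·(0) + (2) − (-2) = 6
Net dimensions [M⁻³ L⁻⁵ T⁹ Θ⁶] ≠ [1] — not dimensionless.

no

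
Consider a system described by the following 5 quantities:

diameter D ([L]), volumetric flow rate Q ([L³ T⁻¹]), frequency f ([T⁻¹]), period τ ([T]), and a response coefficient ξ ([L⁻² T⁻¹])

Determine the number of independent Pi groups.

3

There are 5 variables and 2 base dimensions (L, T).
The dimension matrix has rank 2.
Independent dimensionless groups: 5 − 2 = 3.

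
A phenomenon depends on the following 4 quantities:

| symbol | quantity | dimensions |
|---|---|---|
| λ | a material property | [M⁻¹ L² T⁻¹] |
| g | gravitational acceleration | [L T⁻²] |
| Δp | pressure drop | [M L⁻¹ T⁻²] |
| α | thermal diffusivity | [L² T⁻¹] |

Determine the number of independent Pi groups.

1

There are 4 variables and 3 base dimensions (M, L, T).
The dimension matrix has rank 3.
Independent dimensionless groups: 4 − 3 = 1.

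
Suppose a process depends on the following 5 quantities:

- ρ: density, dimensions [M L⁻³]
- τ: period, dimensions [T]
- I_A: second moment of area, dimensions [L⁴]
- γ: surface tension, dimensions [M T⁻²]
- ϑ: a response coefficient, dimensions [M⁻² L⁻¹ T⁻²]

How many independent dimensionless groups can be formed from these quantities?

There are 5 variables and 3 base dimensions (M, L, T).
The dimension matrix has rank 3.
Independent dimensionless groups: 5 − 3 = 2.

2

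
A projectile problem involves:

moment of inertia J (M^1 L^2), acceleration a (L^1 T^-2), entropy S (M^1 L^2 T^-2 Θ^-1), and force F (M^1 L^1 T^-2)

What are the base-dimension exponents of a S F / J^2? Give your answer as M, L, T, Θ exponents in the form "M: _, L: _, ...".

Collect each base-dimension exponent across the product:
  M: −2·(1) + (0) + (1) + (1) = 0
  L: −2·(2) + (1) + (2) + (1) = 0
  T: −2·(0) + (-2) + (-2) + (-2) = -6
  Θ: −2·(0) + (0) + (-1) + (0) = -1
So the dimensions are [T⁻⁶ Θ⁻¹].

M: 0, L: 0, T: -6, Θ: -1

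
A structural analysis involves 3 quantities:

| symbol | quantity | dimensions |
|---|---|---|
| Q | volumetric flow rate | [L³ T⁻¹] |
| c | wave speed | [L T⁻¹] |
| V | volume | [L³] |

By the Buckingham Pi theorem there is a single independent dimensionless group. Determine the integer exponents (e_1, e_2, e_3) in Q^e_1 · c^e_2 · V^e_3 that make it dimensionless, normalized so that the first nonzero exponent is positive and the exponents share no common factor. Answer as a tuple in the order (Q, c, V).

(3, -3, -2)

L: e_1·(3) + e_2·(1) + e_3·(3) = 0
T: e_1·(-1) + e_2·(-1) + e_3·(0) = 0
Solving this homogeneous linear system for the smallest-integer solution (first nonzero entry positive) gives (3, -3, -2).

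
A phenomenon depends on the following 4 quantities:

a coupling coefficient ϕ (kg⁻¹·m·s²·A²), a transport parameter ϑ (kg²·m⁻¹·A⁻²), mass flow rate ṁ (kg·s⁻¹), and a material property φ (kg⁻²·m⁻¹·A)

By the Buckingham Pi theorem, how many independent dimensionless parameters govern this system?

There are 4 variables and 4 base dimensions (M, L, T, I).
The dimension matrix has rank 4.
Independent dimensionless groups: 4 − 4 = 0.

0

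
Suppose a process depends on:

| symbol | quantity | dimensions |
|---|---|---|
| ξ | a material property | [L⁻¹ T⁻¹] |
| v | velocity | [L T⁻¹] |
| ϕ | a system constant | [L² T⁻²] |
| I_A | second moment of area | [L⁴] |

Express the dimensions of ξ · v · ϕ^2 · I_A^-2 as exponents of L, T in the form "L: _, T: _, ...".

Collect each base-dimension exponent across the product:
  L: (-1) + (1) + 2·(2) − 2·(4) = -4
  T: (-1) + (-1) + 2·(-2) − 2·(0) = -6
So the dimensions are [L⁻⁴ T⁻⁶].

L: -4, T: -6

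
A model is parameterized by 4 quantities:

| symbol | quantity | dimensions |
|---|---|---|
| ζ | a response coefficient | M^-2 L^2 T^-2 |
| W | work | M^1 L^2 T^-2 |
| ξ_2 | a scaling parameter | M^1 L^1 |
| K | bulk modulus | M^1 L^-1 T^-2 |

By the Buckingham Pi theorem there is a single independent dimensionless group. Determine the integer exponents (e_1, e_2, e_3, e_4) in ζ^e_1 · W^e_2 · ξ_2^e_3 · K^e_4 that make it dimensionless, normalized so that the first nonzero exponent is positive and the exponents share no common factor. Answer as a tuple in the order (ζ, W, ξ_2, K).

(1, -2, 3, 1)

M: e_1·(-2) + e_2·(1) + e_3·(1) + e_4·(1) = 0
L: e_1·(2) + e_2·(2) + e_3·(1) + e_4·(-1) = 0
T: e_1·(-2) + e_2·(-2) + e_3·(0) + e_4·(-2) = 0
Solving this homogeneous linear system for the smallest-integer solution (first nonzero entry positive) gives (1, -2, 3, 1).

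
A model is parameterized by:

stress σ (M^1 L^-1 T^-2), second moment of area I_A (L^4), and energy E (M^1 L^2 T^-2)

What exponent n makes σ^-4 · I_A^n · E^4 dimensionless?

-3

Balance the L exponent: (4)·n from I_A, plus −4·(-1) + 4·(2) = 12 from the rest, must sum to zero.
4n + 12 = 0, so n = -3.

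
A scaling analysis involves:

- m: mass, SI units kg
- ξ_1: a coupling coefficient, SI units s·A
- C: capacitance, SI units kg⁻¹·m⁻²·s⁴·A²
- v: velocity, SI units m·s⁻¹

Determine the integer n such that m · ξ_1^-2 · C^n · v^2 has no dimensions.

Balance the M exponent: (-1)·n from C, plus (1) − 2·(0) + 2·(0) = 1 from the rest, must sum to zero.
−n + 1 = 0, so n = 1.

1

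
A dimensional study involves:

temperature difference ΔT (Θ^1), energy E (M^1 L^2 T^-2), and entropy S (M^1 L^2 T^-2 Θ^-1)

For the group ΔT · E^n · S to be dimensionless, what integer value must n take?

Balance the M exponent: (1)·n from E, plus (0) + (1) = 1 from the rest, must sum to zero.
n + 1 = 0, so n = -1.

-1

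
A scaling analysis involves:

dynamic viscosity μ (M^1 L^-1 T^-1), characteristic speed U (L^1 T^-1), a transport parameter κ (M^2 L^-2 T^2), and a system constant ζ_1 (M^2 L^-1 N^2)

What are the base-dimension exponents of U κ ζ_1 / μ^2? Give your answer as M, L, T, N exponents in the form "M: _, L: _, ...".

Collect each base-dimension exponent across the product:
  M: −2·(1) + (0) + (2) + (2) = 2
  L: −2·(-1) + (1) + (-2) + (-1) = 0
  T: −2·(-1) + (-1) + (2) + (0) = 3
  N: −2·(0) + (0) + (0) + (2) = 2
So the dimensions are [M² T³ N²].

M: 2, L: 0, T: 3, N: 2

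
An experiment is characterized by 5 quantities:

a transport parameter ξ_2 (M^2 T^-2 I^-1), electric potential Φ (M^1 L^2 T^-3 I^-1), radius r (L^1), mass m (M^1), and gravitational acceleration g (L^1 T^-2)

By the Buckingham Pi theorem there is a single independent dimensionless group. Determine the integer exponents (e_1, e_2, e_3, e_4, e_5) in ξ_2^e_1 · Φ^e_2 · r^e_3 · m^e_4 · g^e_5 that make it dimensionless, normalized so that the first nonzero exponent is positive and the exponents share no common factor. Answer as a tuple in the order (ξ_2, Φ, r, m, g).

M: e_1·(2) + e_2·(1) + e_3·(0) + e_4·(1) + e_5·(0) = 0
L: e_1·(0) + e_2·(2) + e_3·(1) + e_4·(0) + e_5·(1) = 0
T: e_1·(-2) + e_2·(-3) + e_3·(0) + e_4·(0) + e_5·(-2) = 0
I: e_1·(-1) + e_2·(-1) + e_3·(0) + e_4·(0) + e_5·(0) = 0
Solving this homogeneous linear system for the smallest-integer solution (first nonzero entry positive) gives (2, -2, 3, -2, 1).

(2, -2, 3, -2, 1)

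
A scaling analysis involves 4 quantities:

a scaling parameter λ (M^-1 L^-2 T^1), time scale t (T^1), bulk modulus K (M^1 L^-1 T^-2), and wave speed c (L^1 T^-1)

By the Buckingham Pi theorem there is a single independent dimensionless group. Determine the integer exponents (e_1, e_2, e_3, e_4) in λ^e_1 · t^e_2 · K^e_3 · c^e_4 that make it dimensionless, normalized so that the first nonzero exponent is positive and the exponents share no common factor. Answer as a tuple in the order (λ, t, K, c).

M: e_1·(-1) + e_2·(0) + e_3·(1) + e_4·(0) = 0
L: e_1·(-2) + e_2·(0) + e_3·(-1) + e_4·(1) = 0
T: e_1·(1) + e_2·(1) + e_3·(-2) + e_4·(-1) = 0
Solving this homogeneous linear system for the smallest-integer solution (first nonzero entry positive) gives (1, 4, 1, 3).

(1, 4, 1, 3)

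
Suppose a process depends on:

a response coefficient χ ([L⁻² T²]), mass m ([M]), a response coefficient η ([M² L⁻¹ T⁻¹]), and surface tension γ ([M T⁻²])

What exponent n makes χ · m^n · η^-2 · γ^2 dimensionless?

Balance the M exponent: (1)·n from m, plus (0) − 2·(2) + 2·(1) = -2 from the rest, must sum to zero.
n − 2 = 0, so n = 2.

2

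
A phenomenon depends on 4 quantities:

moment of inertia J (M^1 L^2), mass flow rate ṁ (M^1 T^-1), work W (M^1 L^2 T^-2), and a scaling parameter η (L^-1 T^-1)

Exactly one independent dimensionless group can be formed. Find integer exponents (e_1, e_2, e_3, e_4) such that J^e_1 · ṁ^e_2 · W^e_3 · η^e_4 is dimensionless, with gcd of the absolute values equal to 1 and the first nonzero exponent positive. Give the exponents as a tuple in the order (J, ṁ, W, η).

M: e_1·(1) + e_2·(1) + e_3·(1) + e_4·(0) = 0
L: e_1·(2) + e_2·(0) + e_3·(2) + e_4·(-1) = 0
T: e_1·(0) + e_2·(-1) + e_3·(-2) + e_4·(-1) = 0
Solving this homogeneous linear system for the smallest-integer solution (first nonzero entry positive) gives (3, -2, -1, 4).

(3, -2, -1, 4)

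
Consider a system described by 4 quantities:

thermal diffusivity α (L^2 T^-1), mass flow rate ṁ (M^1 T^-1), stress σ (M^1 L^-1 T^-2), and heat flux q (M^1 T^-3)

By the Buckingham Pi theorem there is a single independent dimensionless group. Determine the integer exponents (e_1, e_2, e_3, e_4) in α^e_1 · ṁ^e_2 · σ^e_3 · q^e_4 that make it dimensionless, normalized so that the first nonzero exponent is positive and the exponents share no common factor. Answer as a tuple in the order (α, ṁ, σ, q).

M: e_1·(0) + e_2·(1) + e_3·(1) + e_4·(1) = 0
L: e_1·(2) + e_2·(0) + e_3·(-1) + e_4·(0) = 0
T: e_1·(-1) + e_2·(-1) + e_3·(-2) + e_4·(-3) = 0
Solving this homogeneous linear system for the smallest-integer solution (first nonzero entry positive) gives (2, -1, 4, -3).

(2, -1, 4, -3)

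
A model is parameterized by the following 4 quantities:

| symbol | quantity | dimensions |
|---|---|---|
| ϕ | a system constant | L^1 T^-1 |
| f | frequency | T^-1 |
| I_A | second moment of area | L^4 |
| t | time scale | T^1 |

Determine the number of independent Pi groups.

There are 4 variables and 2 base dimensions (L, T).
The dimension matrix has rank 2.
Independent dimensionless groups: 4 − 2 = 2.

2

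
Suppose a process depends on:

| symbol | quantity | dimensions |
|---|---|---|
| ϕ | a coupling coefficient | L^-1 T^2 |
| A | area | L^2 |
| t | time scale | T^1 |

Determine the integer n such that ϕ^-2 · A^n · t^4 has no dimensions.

-1

Balance the L exponent: (2)·n from A, plus −2·(-1) + 4·(0) = 2 from the rest, must sum to zero.
2n + 2 = 0, so n = -1.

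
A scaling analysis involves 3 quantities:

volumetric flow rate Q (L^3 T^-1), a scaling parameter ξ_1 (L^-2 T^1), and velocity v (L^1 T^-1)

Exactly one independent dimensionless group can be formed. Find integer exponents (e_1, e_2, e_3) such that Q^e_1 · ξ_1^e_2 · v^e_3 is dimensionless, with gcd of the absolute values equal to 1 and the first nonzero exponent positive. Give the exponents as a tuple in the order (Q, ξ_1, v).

(1, 2, 1)

L: e_1·(3) + e_2·(-2) + e_3·(1) = 0
T: e_1·(-1) + e_2·(1) + e_3·(-1) = 0
Solving this homogeneous linear system for the smallest-integer solution (first nonzero entry positive) gives (1, 2, 1).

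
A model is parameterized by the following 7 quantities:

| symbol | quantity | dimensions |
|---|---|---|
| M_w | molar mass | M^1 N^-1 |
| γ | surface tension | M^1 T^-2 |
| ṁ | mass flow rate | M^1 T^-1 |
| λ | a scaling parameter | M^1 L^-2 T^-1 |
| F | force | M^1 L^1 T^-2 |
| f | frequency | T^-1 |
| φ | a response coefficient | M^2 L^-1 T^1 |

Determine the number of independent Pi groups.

3

There are 7 variables and 4 base dimensions (M, L, T, N).
The dimension matrix has rank 4.
Independent dimensionless groups: 7 − 4 = 3.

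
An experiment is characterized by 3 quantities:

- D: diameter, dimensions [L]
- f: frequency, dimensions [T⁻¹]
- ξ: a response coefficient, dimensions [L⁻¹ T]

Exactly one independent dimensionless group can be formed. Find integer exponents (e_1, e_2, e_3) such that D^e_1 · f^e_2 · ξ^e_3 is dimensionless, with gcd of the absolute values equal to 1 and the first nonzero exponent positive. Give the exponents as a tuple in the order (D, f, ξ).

L: e_1·(1) + e_2·(0) + e_3·(-1) = 0
T: e_1·(0) + e_2·(-1) + e_3·(1) = 0
Solving this homogeneous linear system for the smallest-integer solution (first nonzero entry positive) gives (1, 1, 1).

(1, 1, 1)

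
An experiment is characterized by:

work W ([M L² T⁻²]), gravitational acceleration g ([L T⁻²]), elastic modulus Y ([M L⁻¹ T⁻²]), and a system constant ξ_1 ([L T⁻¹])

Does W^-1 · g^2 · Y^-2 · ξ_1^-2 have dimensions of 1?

Sum the exponent of each base dimension across the product:
  M: −[W]_M + 2·[g]_M − 2·[Y]_M − 2·[ξ_1]_M = −(1) + 2·(0) − 2·(1) − 2·(0) = -3
  L: −[W]_L + 2·[g]_L − 2·[Y]_L − 2·[ξ_1]_L = −(2) + 2·(1) − 2·(-1) − 2·(1) = 0
  T: −[W]_T + 2·[g]_T − 2·[Y]_T − 2·[ξ_1]_T = −(-2) + 2·(-2) − 2·(-2) − 2·(-1) = 4
Net dimensions [M⁻³ T⁴] ≠ [1] — not dimensionless.

no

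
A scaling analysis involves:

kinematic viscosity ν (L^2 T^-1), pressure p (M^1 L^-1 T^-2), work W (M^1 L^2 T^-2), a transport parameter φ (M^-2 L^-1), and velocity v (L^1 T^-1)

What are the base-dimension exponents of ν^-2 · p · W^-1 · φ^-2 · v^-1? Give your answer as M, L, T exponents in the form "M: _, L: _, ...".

M: 4, L: -6, T: 3

Collect each base-dimension exponent across the product:
  M: −2·(0) + (1) − (1) − 2·(-2) − (0) = 4
  L: −2·(2) + (-1) − (2) − 2·(-1) − (1) = -6
  T: −2·(-1) + (-2) − (-2) − 2·(0) − (-1) = 3
So the dimensions are [M⁴ L⁻⁶ T³].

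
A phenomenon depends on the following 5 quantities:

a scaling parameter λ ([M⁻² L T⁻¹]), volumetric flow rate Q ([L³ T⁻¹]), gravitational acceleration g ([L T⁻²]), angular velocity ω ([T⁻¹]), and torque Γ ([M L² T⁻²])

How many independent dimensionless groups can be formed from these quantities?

2

There are 5 variables and 3 base dimensions (M, L, T).
The dimension matrix has rank 3.
Independent dimensionless groups: 5 − 3 = 2.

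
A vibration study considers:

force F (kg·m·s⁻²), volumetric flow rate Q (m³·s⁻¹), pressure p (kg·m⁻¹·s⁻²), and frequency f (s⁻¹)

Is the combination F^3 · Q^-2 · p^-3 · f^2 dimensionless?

yes

Sum the exponent of each base dimension across the product:
  M: 3·[F]_M − 2·[Q]_M − 3·[p]_M + 2·[f]_M = 3·(1) − 2·(0) − 3·(1) + 2·(0) = 0
  L: 3·[F]_L − 2·[Q]_L − 3·[p]_L + 2·[f]_L = 3·(1) − 2·(3) − 3·(-1) + 2·(0) = 0
  T: 3·[F]_T − 2·[Q]_T − 3·[p]_T + 2·[f]_T = 3·(-2) − 2·(-1) − 3·(-2) + 2·(-1) = 0
All base exponents vanish — dimensionless.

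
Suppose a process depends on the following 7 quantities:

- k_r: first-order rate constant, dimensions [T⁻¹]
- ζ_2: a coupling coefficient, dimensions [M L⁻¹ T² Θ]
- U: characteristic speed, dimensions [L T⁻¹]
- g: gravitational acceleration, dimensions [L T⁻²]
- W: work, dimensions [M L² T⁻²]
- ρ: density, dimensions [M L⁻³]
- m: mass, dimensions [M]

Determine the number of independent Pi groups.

There are 7 variables and 4 base dimensions (M, L, T, Θ).
The dimension matrix has rank 4.
Independent dimensionless groups: 7 − 4 = 3.

3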